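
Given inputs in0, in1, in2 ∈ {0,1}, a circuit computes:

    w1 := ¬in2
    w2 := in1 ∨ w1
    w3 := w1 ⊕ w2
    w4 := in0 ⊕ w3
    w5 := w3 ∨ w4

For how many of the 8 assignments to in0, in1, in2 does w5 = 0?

3

w5 = w3 ∨ w4 must be 0, so both w3 = 0 and w4 = 0.
Satisfying assignments:
  in0=0, in1=0, in2=0
  in0=0, in1=0, in2=1
  in0=0, in1=1, in2=0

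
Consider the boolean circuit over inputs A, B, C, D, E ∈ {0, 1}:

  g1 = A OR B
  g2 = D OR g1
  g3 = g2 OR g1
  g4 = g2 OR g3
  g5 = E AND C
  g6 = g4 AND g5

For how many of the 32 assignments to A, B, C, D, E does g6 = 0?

25

g6 = g4 AND g5 must be 0, so at least one of g4, g5 is 0.
Enumerating the 32 input combinations, 25 give g6 = 0 and 7 give g6 = 1.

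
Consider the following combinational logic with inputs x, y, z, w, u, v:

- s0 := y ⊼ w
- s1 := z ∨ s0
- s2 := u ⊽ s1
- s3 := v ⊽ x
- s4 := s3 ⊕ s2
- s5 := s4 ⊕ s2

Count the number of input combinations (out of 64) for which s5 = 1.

s5 = s4 ⊕ s2 must be 1, so s4 and s2 differ.
Enumerating the 64 input combinations, 16 give s5 = 1 and 48 give s5 = 0.

16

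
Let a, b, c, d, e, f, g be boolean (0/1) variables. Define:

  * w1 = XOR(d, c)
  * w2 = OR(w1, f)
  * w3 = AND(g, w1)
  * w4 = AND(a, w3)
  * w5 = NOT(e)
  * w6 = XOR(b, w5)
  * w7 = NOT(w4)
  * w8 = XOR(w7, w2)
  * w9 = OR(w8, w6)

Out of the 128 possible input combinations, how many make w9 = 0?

w9 = OR(w8, w6) must be 0, so both w8 = 0 and w6 = 0.
Enumerating the 128 input combinations, 40 give w9 = 0 and 88 give w9 = 1.

40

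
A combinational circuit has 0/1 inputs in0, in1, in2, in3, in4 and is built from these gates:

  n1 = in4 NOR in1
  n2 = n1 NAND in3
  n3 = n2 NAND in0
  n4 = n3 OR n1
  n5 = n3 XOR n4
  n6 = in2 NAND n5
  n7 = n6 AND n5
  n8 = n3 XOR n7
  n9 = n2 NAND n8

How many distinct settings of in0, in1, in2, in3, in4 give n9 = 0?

n9 = n2 NAND n8 must be 0, so both n2 = 1 and n8 = 1.
n2 = n1 NAND in3 must be 1, so at least one of n1, in3 is 0.
n8 = n3 XOR n7 must be 1, so n3 and n7 differ.
Enumerating the 32 input combinations, 15 give n9 = 0 and 17 give n9 = 1.

15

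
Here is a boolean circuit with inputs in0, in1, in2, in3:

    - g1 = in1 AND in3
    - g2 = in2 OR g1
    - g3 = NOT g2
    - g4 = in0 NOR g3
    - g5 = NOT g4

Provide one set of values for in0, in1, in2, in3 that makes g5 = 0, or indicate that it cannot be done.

g5 = NOT g4 must be 0, so g4 = 1.
g4 = in0 NOR g3 must be 1, so both in0 = 0 and g3 = 0.
g3 = NOT g2 must be 0, so g2 = 1.
Check with in0=0, in1=0, in2=1, in3=1:
g1 = in1 AND in3 = 0 AND 1 = 0
g2 = in2 OR g1 = 1 OR 0 = 1
g3 = NOT g2 = NOT 1 = 0
g4 = in0 NOR g3 = 0 NOR 0 = 1
g5 = NOT g4 = NOT 1 = 0
So g5 = 0 as required.

in0=0, in1=0, in2=1, in3=1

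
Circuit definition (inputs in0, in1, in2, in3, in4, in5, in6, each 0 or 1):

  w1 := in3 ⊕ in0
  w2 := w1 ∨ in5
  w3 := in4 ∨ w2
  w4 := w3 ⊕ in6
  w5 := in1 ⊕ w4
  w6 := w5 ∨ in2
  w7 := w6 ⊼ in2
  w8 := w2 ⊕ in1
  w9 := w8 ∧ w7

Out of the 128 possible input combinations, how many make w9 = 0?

w9 = w8 ∧ w7 must be 0, so at least one of w8, w7 is 0.
Enumerating the 128 input combinations, 96 give w9 = 0 and 32 give w9 = 1.

96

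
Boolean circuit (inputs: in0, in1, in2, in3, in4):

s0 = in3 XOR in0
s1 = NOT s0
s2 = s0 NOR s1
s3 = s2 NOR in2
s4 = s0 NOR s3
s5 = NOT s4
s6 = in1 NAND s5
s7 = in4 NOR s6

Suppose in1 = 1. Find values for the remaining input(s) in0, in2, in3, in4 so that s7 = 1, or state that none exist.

Check with in1 = 1 and in0=0, in2=0, in3=0, in4=0:
s0 = in3 XOR in0 = 0 XOR 0 = 0
s1 = NOT s0 = NOT 0 = 1
s2 = s0 NOR s1 = 0 NOR 1 = 0
s3 = s2 NOR in2 = 0 NOR 0 = 1
s4 = s0 NOR s3 = 0 NOR 1 = 0
s5 = NOT s4 = NOT 0 = 1
s6 = in1 NAND s5 = 1 NAND 1 = 0
s7 = in4 NOR s6 = 0 NOR 0 = 1
So s7 = 1.

in0=0, in2=0, in3=0, in4=0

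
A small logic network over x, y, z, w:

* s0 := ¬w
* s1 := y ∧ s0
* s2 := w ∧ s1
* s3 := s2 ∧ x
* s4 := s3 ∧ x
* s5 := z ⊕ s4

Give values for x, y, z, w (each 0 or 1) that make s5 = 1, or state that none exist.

Check with x=0, y=0, z=1, w=1:
s0 = ¬w = ¬1 = 0
s1 = y ∧ s0 = 0 ∧ 0 = 0
s2 = w ∧ s1 = 1 ∧ 0 = 0
s3 = s2 ∧ x = 0 ∧ 0 = 0
s4 = s3 ∧ x = 0 ∧ 0 = 0
s5 = z ⊕ s4 = 1 ⊕ 0 = 1
So s5 = 1 as required.

x=0, y=0, z=1, w=1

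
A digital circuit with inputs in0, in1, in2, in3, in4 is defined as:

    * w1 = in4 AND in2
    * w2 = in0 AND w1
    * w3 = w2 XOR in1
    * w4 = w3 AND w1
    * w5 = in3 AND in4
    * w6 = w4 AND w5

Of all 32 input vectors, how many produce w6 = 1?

w6 = w4 AND w5 must be 1, so both w4 = 1 and w5 = 1.
w4 = w3 AND w1 must be 1, so both w3 = 1 and w1 = 1.
Enumerating the 32 input combinations, 2 give w6 = 1 and 30 give w6 = 0.

2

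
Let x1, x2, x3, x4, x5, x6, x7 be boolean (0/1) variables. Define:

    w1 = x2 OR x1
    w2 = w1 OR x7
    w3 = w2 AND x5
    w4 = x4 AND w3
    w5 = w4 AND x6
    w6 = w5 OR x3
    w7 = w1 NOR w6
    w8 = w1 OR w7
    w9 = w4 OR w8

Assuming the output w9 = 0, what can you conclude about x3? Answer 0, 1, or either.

w9 = w4 OR w8 must be 0, so both w4 = 0 and w8 = 0.
w4 = x4 AND w3 must be 0, so at least one of x4, w3 is 0.
w8 = w1 OR w7 must be 0, so both w1 = 0 and w7 = 0.
Every assignment with w9 = 0 has x3 = 1; there are 14 such assignment(s).

1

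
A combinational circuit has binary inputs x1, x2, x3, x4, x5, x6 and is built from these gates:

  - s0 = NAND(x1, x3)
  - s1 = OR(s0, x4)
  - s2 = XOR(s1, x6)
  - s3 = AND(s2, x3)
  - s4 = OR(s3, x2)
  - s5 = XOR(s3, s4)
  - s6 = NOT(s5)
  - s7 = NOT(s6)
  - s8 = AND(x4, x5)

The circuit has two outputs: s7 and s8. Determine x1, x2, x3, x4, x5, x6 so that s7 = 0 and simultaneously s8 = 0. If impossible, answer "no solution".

x1=0 x2=0 x3=0 x4=0 x5=1 x6=1

Check with x1=0 x2=0 x3=0 x4=0 x5=1 x6=1:
s0 = NAND(x1, x3) = NAND(0, 0) = 1
s1 = OR(s0, x4) = OR(1, 0) = 1
s2 = XOR(s1, x6) = XOR(1, 1) = 0
s3 = AND(s2, x3) = AND(0, 0) = 0
s4 = OR(s3, x2) = OR(0, 0) = 0
s5 = XOR(s3, s4) = XOR(0, 0) = 0
s6 = NOT(s5) = NOT 0 = 1
s7 = NOT(s6) = NOT 1 = 0
s8 = AND(x4, x5) = AND(0, 1) = 0
So s7 = 0 and s8 = 0.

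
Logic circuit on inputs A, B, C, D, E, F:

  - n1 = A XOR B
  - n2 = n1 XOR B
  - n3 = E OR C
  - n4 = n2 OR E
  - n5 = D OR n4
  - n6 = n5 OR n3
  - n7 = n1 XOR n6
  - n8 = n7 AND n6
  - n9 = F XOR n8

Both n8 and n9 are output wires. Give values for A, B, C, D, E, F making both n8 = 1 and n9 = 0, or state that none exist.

Check with A=1, B=1, C=0, D=1, E=0, F=1:
n1 = A XOR B = 1 XOR 1 = 0
n2 = n1 XOR B = 0 XOR 1 = 1
n3 = E OR C = 0 OR 0 = 0
n4 = n2 OR E = 1 OR 0 = 1
n5 = D OR n4 = 1 OR 1 = 1
n6 = n5 OR n3 = 1 OR 0 = 1
n7 = n1 XOR n6 = 0 XOR 1 = 1
n8 = n7 AND n6 = 1 AND 1 = 1
n9 = F XOR n8 = 1 XOR 1 = 0
So n8 = 1 and n9 = 0.

A=1, B=1, C=0, D=1, E=0, F=1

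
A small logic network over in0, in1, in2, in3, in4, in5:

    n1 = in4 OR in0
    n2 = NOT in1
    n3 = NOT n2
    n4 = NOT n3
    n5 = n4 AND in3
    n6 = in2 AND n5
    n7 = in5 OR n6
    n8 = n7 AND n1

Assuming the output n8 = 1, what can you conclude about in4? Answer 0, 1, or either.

Both values of in4 occur among assignments with n8 = 1:
  in4=0: in0=1, in1=0, in2=0, in3=0, in4=0, in5=1
  in4=1: in0=0, in1=0, in2=0, in3=0, in4=1, in5=1

either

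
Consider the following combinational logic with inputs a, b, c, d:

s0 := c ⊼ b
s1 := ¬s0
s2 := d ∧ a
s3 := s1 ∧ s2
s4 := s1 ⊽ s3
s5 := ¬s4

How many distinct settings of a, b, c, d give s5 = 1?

s5 = ¬s4 must be 1, so s4 = 0.
s4 = s1 ⊽ s3 must be 0, so at least one of s1, s3 is 1.
Satisfying assignments:
  a=0, b=1, c=1, d=0
  a=0, b=1, c=1, d=1
  a=1, b=1, c=1, d=0
  a=1, b=1, c=1, d=1

4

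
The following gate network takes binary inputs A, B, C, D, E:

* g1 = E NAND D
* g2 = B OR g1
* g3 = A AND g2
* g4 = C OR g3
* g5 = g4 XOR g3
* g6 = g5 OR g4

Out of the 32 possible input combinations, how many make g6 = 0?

9

g6 = g5 OR g4 must be 0, so both g5 = 0 and g4 = 0.
Enumerating the 32 input combinations, 9 give g6 = 0 and 23 give g6 = 1.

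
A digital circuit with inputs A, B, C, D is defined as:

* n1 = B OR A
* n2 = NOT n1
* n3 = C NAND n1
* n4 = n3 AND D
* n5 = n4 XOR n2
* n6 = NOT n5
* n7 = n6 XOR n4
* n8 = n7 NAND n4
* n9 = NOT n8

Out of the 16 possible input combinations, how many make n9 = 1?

n9 = NOT n8 must be 1, so n8 = 0.
n8 = n7 NAND n4 must be 0, so both n7 = 1 and n4 = 1.
Satisfying assignments:
  A=0, B=1, C=0, D=1
  A=1, B=0, C=0, D=1
  A=1, B=1, C=0, D=1

3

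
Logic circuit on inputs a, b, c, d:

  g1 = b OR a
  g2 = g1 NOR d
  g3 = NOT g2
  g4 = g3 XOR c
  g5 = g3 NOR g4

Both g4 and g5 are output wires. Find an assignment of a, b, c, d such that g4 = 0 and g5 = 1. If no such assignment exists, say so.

Check with a=0, b=0, c=0, d=0:
g1 = b OR a = 0 OR 0 = 0
g2 = g1 NOR d = 0 NOR 0 = 1
g3 = NOT g2 = NOT 1 = 0
g4 = g3 XOR c = 0 XOR 0 = 0
g5 = g3 NOR g4 = 0 NOR 0 = 1
So g4 = 0 and g5 = 1.

a=0, b=0, c=0, d=0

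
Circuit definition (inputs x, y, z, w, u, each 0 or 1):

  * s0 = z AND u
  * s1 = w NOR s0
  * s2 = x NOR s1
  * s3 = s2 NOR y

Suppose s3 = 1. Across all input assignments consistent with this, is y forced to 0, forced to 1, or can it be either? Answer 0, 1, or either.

s3 = s2 NOR y must be 1, so both s2 = 0 and y = 0.
s2 = x NOR s1 must be 0, so at least one of x, s1 is 1.
Every assignment with s3 = 1 has y = 0; there are 11 such assignment(s).

0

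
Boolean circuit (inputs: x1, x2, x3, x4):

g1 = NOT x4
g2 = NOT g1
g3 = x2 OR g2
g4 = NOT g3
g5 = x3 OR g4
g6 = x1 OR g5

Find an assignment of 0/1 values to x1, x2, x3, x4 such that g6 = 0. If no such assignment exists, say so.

Check with x1=0, x2=1, x3=0, x4=1:
g1 = NOT x4 = NOT 1 = 0
g2 = NOT g1 = NOT 0 = 1
g3 = x2 OR g2 = 1 OR 1 = 1
g4 = NOT g3 = NOT 1 = 0
g5 = x3 OR g4 = 0 OR 0 = 0
g6 = x1 OR g5 = 0 OR 0 = 0
So g6 = 0 as required.

x1=0, x2=1, x3=0, x4=1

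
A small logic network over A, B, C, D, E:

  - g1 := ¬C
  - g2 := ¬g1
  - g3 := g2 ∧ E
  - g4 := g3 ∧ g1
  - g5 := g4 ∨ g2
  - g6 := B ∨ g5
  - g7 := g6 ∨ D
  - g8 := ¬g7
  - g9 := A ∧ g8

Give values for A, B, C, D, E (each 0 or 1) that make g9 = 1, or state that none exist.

A=1, B=0, C=0, D=0, E=0

g9 = A ∧ g8 must be 1, so both A = 1 and g8 = 1.
g8 = ¬g7 must be 1, so g7 = 0.
g7 = g6 ∨ D must be 0, so both g6 = 0 and D = 0.
Check with A=1, B=0, C=0, D=0, E=0:
g1 = ¬C = ¬0 = 1
g2 = ¬g1 = ¬1 = 0
g3 = g2 ∧ E = 0 ∧ 0 = 0
g4 = g3 ∧ g1 = 0 ∧ 1 = 0
g5 = g4 ∨ g2 = 0 ∨ 0 = 0
g6 = B ∨ g5 = 0 ∨ 0 = 0
g7 = g6 ∨ D = 0 ∨ 0 = 0
g8 = ¬g7 = ¬0 = 1
g9 = A ∧ g8 = 1 ∧ 1 = 1
So g9 = 1 as required.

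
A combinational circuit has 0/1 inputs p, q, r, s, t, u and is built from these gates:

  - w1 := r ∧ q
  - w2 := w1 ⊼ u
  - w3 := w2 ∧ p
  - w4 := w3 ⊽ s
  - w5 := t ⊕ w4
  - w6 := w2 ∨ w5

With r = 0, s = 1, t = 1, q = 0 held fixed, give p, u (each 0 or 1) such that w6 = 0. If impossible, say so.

no solution exists

With r = 0, s = 1, t = 1, q = 0 fixed, none of the 4 settings of p, u give w6 = 0.
For example, with p=1, u=0:
w1 = r ∧ q = 0 ∧ 0 = 0
w2 = w1 ⊼ u = 0 ⊼ 0 = 1
w3 = w2 ∧ p = 1 ∧ 1 = 1
w4 = w3 ⊽ s = 1 ⊽ 1 = 0
w5 = t ⊕ w4 = 1 ⊕ 0 = 1
w6 = w2 ∨ w5 = 1 ∨ 1 = 1
giving w6 = 1 ≠ 0.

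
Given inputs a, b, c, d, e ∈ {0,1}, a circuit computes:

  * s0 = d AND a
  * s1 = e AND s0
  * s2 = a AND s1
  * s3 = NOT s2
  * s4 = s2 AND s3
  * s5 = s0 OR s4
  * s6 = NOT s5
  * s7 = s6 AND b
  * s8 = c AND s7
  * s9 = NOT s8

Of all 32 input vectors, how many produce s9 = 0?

s9 = NOT s8 must be 0, so s8 = 1.
s8 = c AND s7 must be 1, so both c = 1 and s7 = 1.
Enumerating the 32 input combinations, 6 give s9 = 0 and 26 give s9 = 1.

6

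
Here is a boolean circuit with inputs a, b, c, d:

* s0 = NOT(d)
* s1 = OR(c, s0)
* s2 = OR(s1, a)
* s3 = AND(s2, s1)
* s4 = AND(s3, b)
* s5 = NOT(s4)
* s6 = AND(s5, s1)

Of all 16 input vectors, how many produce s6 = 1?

s6 = AND(s5, s1) must be 1, so both s5 = 1 and s1 = 1.
Enumerating the 16 input combinations, 6 give s6 = 1 and 10 give s6 = 0.

6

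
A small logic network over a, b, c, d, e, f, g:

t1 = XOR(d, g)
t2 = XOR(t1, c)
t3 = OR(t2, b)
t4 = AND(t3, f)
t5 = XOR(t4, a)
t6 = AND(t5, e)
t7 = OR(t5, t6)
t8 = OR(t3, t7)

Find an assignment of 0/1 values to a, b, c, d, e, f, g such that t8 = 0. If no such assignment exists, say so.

a=0, b=0, c=0, d=0, e=0, f=0, g=0

t8 = OR(t3, t7) must be 0, so both t3 = 0 and t7 = 0.
Check with a=0, b=0, c=0, d=0, e=0, f=0, g=0:
t1 = XOR(d, g) = XOR(0, 0) = 0
t2 = XOR(t1, c) = XOR(0, 0) = 0
t3 = OR(t2, b) = OR(0, 0) = 0
t4 = AND(t3, f) = AND(0, 0) = 0
t5 = XOR(t4, a) = XOR(0, 0) = 0
t6 = AND(t5, e) = AND(0, 0) = 0
t7 = OR(t5, t6) = OR(0, 0) = 0
t8 = OR(t3, t7) = OR(0, 0) = 0
So t8 = 0 as required.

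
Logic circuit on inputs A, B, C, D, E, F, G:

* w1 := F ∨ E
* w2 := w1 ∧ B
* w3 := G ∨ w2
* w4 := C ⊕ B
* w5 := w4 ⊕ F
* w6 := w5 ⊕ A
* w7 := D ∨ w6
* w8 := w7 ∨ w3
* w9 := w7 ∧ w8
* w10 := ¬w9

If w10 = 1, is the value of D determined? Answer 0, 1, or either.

0

w10 = ¬w9 must be 1, so w9 = 0.
w9 = w7 ∧ w8 must be 0, so at least one of w7, w8 is 0.
Every assignment with w10 = 1 has D = 0; there are 32 such assignment(s).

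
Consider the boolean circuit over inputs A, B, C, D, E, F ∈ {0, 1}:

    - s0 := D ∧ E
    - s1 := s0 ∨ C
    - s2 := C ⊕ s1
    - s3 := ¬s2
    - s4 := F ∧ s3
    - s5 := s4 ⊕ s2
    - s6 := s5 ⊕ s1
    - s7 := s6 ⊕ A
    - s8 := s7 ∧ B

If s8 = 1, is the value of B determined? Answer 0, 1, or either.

s8 = s7 ∧ B must be 1, so both s7 = 1 and B = 1.
Every assignment with s8 = 1 has B = 1; there are 16 such assignment(s).

1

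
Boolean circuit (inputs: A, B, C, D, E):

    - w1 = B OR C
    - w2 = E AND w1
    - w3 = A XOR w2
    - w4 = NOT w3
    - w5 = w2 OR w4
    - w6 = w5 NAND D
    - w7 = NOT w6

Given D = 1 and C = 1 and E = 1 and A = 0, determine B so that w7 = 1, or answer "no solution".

Check with D = 1 and C = 1 and E = 1 and A = 0 and B=0:
w1 = B OR C = 0 OR 1 = 1
w2 = E AND w1 = 1 AND 1 = 1
w3 = A XOR w2 = 0 XOR 1 = 1
w4 = NOT w3 = NOT 1 = 0
w5 = w2 OR w4 = 1 OR 0 = 1
w6 = w5 NAND D = 1 NAND 1 = 0
w7 = NOT w6 = NOT 0 = 1
So w7 = 1.

B=0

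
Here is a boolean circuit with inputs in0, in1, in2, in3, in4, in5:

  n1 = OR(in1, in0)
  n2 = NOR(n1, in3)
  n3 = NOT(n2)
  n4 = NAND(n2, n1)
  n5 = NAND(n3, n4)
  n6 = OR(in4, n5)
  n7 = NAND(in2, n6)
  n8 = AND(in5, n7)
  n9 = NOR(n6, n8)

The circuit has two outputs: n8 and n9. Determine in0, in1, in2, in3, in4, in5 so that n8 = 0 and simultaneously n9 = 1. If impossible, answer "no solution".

Check with in0=1 in1=1 in2=1 in3=1 in4=0 in5=0:
n1 = OR(in1, in0) = OR(1, 1) = 1
n2 = NOR(n1, in3) = NOR(1, 1) = 0
n3 = NOT(n2) = NOT 0 = 1
n4 = NAND(n2, n1) = NAND(0, 1) = 1
n5 = NAND(n3, n4) = NAND(1, 1) = 0
n6 = OR(in4, n5) = OR(0, 0) = 0
n7 = NAND(in2, n6) = NAND(1, 0) = 1
n8 = AND(in5, n7) = AND(0, 1) = 0
n9 = NOR(n6, n8) = NOR(0, 0) = 1
So n8 = 0 and n9 = 1.

in0=1 in1=1 in2=1 in3=1 in4=0 in5=0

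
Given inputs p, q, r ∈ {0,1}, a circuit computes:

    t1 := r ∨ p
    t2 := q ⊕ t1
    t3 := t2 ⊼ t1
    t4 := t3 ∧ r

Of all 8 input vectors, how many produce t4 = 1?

2

t4 = t3 ∧ r must be 1, so both t3 = 1 and r = 1.
Satisfying assignments:
  p=0, q=1, r=1
  p=1, q=1, r=1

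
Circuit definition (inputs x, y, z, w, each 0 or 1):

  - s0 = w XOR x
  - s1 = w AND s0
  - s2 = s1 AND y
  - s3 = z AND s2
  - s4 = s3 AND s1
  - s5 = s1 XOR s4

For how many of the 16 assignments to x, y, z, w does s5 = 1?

3

s5 = s1 XOR s4 must be 1, so s1 and s4 differ.
Enumerating the 16 input combinations, 3 give s5 = 1 and 13 give s5 = 0.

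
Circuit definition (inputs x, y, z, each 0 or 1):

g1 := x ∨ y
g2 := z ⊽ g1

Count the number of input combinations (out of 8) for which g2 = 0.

g2 = z ⊽ g1 must be 0, so at least one of z, g1 is 1.
Enumerating the 8 input combinations, 7 give g2 = 0 and 1 give g2 = 1.

7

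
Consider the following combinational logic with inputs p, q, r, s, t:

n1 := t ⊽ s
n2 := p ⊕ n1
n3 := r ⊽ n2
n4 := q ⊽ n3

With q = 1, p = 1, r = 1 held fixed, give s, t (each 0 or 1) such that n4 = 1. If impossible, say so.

With q = 1, p = 1, r = 1 fixed, none of the 4 settings of s, t give n4 = 1.
For example, with s=1, t=0:
n1 = t ⊽ s = 0 ⊽ 1 = 0
n2 = p ⊕ n1 = 1 ⊕ 0 = 1
n3 = r ⊽ n2 = 1 ⊽ 1 = 0
n4 = q ⊽ n3 = 1 ⊽ 0 = 0
giving n4 = 0 ≠ 1.

no solution exists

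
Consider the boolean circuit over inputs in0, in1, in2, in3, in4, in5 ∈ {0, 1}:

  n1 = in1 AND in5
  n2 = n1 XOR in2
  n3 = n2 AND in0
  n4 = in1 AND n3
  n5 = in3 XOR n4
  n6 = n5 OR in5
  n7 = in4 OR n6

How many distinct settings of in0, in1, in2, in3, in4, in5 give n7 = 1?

56

n7 = in4 OR n6 must be 1, so at least one of in4, n6 is 1.
Enumerating the 64 input combinations, 56 give n7 = 1 and 8 give n7 = 0.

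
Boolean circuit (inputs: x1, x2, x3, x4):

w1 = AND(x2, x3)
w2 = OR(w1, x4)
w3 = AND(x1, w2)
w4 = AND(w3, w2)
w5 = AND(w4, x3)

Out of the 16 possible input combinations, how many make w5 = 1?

w5 = AND(w4, x3) must be 1, so both w4 = 1 and x3 = 1.
w4 = AND(w3, w2) must be 1, so both w3 = 1 and w2 = 1.
w3 = AND(x1, w2) must be 1, so both x1 = 1 and w2 = 1.
Satisfying assignments:
  x1=1, x2=0, x3=1, x4=1
  x1=1, x2=1, x3=1, x4=0
  x1=1, x2=1, x3=1, x4=1

3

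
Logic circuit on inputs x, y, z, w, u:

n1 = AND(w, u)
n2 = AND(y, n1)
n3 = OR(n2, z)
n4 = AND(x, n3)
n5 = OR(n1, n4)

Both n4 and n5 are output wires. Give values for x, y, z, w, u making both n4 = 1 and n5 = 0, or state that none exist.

Across all 32 input combinations, none give both n4 = 1 and n5 = 0.

no solution exists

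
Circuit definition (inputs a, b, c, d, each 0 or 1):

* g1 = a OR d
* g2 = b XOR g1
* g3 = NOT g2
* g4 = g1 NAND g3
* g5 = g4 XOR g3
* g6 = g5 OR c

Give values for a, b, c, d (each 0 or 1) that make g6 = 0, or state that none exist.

a=0 b=0 c=0 d=0

Check with a=0 b=0 c=0 d=0:
g1 = a OR d = 0 OR 0 = 0
g2 = b XOR g1 = 0 XOR 0 = 0
g3 = NOT g2 = NOT 0 = 1
g4 = g1 NAND g3 = 0 NAND 1 = 1
g5 = g4 XOR g3 = 1 XOR 1 = 0
g6 = g5 OR c = 0 OR 0 = 0
So g6 = 0 as required.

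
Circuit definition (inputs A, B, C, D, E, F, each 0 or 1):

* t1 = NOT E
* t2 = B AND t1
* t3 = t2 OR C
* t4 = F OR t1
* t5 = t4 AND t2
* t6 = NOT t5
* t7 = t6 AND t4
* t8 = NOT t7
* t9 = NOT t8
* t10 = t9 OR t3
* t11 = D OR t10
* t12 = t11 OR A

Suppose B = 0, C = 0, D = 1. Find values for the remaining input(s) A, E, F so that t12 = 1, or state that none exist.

A=1, E=1, F=0

Check with B = 0, C = 0, D = 1 and A=1, E=1, F=0:
t1 = NOT E = NOT 1 = 0
t2 = B AND t1 = 0 AND 0 = 0
t3 = t2 OR C = 0 OR 0 = 0
t4 = F OR t1 = 0 OR 0 = 0
t5 = t4 AND t2 = 0 AND 0 = 0
t6 = NOT t5 = NOT 0 = 1
t7 = t6 AND t4 = 1 AND 0 = 0
t8 = NOT t7 = NOT 0 = 1
t9 = NOT t8 = NOT 1 = 0
t10 = t9 OR t3 = 0 OR 0 = 0
t11 = D OR t10 = 1 OR 0 = 1
t12 = t11 OR A = 1 OR 1 = 1
So t12 = 1.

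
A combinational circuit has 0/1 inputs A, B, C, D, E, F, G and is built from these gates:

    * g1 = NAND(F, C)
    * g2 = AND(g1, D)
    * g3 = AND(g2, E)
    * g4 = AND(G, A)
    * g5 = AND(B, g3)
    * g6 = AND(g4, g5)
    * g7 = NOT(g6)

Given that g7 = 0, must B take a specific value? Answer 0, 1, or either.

1

g7 = NOT(g6) must be 0, so g6 = 1.
g6 = AND(g4, g5) must be 1, so both g4 = 1 and g5 = 1.
Every assignment with g7 = 0 has B = 1; there are 3 such assignment(s).
  A=1, B=1, C=0, D=1, E=1, F=0, G=1
  A=1, B=1, C=0, D=1, E=1, F=1, G=1
  A=1, B=1, C=1, D=1, E=1, F=0, G=1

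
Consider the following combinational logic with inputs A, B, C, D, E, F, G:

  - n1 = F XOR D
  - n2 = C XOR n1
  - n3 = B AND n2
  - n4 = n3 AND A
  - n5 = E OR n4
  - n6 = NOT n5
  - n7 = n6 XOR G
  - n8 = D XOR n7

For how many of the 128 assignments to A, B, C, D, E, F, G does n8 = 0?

n8 = D XOR n7 must be 0, so D and n7 are equal.
Enumerating the 128 input combinations, 64 give n8 = 0 and 64 give n8 = 1.

64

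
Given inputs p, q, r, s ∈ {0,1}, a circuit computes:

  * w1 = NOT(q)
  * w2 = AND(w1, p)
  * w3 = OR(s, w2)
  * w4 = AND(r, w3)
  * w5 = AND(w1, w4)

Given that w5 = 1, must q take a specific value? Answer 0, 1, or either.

0

w5 = AND(w1, w4) must be 1, so both w1 = 1 and w4 = 1.
w1 = NOT(q) must be 1, so q = 0.
w4 = AND(r, w3) must be 1, so both r = 1 and w3 = 1.
Every assignment with w5 = 1 has q = 0; there are 3 such assignment(s).
  p=0, q=0, r=1, s=1
  p=1, q=0, r=1, s=0
  p=1, q=0, r=1, s=1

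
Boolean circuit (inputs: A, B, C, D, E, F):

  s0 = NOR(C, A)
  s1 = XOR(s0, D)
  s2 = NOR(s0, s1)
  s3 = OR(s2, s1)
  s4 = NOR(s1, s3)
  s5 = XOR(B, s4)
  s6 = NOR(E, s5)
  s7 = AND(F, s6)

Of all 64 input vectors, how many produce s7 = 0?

56

s7 = AND(F, s6) must be 0, so at least one of F, s6 is 0.
Enumerating the 64 input combinations, 56 give s7 = 0 and 8 give s7 = 1.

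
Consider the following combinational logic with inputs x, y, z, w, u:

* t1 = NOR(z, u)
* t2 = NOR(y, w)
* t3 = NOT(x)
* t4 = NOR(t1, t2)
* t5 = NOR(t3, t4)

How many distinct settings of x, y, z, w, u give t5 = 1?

7

t5 = NOR(t3, t4) must be 1, so both t3 = 0 and t4 = 0.
Enumerating the 32 input combinations, 7 give t5 = 1 and 25 give t5 = 0.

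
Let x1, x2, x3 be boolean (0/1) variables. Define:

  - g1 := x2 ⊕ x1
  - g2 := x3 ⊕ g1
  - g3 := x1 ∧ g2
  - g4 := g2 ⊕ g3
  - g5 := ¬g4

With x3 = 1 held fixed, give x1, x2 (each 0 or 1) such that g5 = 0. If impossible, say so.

x1=0 x2=0

Check with x3 = 1 and x1=0, x2=0:
g1 = x2 ⊕ x1 = 0 ⊕ 0 = 0
g2 = x3 ⊕ g1 = 1 ⊕ 0 = 1
g3 = x1 ∧ g2 = 0 ∧ 1 = 0
g4 = g2 ⊕ g3 = 1 ⊕ 0 = 1
g5 = ¬g4 = ¬1 = 0
So g5 = 0.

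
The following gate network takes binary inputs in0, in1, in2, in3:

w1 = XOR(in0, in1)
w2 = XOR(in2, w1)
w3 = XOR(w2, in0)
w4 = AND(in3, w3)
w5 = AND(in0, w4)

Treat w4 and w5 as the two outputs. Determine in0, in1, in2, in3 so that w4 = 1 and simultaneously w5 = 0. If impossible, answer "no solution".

Check with in0=0, in1=1, in2=0, in3=1:
w1 = XOR(in0, in1) = XOR(0, 1) = 1
w2 = XOR(in2, w1) = XOR(0, 1) = 1
w3 = XOR(w2, in0) = XOR(1, 0) = 1
w4 = AND(in3, w3) = AND(1, 1) = 1
w5 = AND(in0, w4) = AND(0, 1) = 0
So w4 = 1 and w5 = 0.

in0=0, in1=1, in2=0, in3=1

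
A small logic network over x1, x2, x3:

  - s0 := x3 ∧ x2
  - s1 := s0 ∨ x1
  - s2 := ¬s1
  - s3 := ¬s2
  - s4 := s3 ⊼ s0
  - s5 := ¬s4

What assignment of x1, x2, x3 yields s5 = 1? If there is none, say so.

x1=0, x2=1, x3=1

s5 = ¬s4 must be 1, so s4 = 0.
s4 = s3 ⊼ s0 must be 0, so both s3 = 1 and s0 = 1.
Check with x1=0, x2=1, x3=1:
s0 = x3 ∧ x2 = 1 ∧ 1 = 1
s1 = s0 ∨ x1 = 1 ∨ 0 = 1
s2 = ¬s1 = ¬1 = 0
s3 = ¬s2 = ¬0 = 1
s4 = s3 ⊼ s0 = 1 ⊼ 1 = 0
s5 = ¬s4 = ¬0 = 1
So s5 = 1 as required.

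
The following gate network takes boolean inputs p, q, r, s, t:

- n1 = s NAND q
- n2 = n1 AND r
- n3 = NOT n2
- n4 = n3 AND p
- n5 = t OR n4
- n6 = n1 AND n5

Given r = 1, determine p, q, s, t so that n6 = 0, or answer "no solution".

p=0 q=0 s=1 t=0

n6 = n1 AND n5 must be 0, so at least one of n1, n5 is 0.
Check with r = 1 and p=0, q=0, s=1, t=0:
n1 = s NAND q = 1 NAND 0 = 1
n2 = n1 AND r = 1 AND 1 = 1
n3 = NOT n2 = NOT 1 = 0
n4 = n3 AND p = 0 AND 0 = 0
n5 = t OR n4 = 0 OR 0 = 0
n6 = n1 AND n5 = 1 AND 0 = 0
So n6 = 0.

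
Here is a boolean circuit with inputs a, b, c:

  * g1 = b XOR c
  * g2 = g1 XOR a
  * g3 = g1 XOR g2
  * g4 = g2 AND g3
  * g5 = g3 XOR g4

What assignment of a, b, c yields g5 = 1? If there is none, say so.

g5 = g3 XOR g4 must be 1, so g3 and g4 differ.
Check with a=1, b=1, c=0:
g1 = b XOR c = 1 XOR 0 = 1
g2 = g1 XOR a = 1 XOR 1 = 0
g3 = g1 XOR g2 = 1 XOR 0 = 1
g4 = g2 AND g3 = 0 AND 1 = 0
g5 = g3 XOR g4 = 1 XOR 0 = 1
So g5 = 1 as required.

a=1, b=1, c=0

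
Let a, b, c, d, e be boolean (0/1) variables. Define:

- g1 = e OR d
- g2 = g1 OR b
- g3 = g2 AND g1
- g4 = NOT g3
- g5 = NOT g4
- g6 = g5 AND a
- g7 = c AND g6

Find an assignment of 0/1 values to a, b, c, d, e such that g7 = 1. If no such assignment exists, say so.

a=1, b=1, c=1, d=0, e=1

Check with a=1, b=1, c=1, d=0, e=1:
g1 = e OR d = 1 OR 0 = 1
g2 = g1 OR b = 1 OR 1 = 1
g3 = g2 AND g1 = 1 AND 1 = 1
g4 = NOT g3 = NOT 1 = 0
g5 = NOT g4 = NOT 0 = 1
g6 = g5 AND a = 1 AND 1 = 1
g7 = c AND g6 = 1 AND 1 = 1
So g7 = 1 as required.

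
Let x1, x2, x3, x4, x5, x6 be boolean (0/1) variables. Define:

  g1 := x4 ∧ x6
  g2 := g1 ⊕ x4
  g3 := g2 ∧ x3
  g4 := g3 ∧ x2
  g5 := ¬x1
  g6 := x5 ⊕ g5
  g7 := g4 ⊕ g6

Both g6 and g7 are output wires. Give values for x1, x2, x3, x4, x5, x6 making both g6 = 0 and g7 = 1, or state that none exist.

x1=0, x2=1, x3=1, x4=1, x5=1, x6=0

Check with x1=0, x2=1, x3=1, x4=1, x5=1, x6=0:
g1 = x4 ∧ x6 = 1 ∧ 0 = 0
g2 = g1 ⊕ x4 = 0 ⊕ 1 = 1
g3 = g2 ∧ x3 = 1 ∧ 1 = 1
g4 = g3 ∧ x2 = 1 ∧ 1 = 1
g5 = ¬x1 = ¬0 = 1
g6 = x5 ⊕ g5 = 1 ⊕ 1 = 0
g7 = g4 ⊕ g6 = 1 ⊕ 0 = 1
So g6 = 0 and g7 = 1.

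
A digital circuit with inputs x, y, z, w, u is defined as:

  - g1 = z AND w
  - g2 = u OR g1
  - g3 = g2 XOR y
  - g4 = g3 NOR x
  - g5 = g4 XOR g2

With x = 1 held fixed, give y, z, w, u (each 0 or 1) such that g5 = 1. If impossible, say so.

y=0 z=0 w=1 u=1

g5 = g4 XOR g2 must be 1, so g4 and g2 differ.
Check with x = 1 and y=0, z=0, w=1, u=1:
g1 = z AND w = 0 AND 1 = 0
g2 = u OR g1 = 1 OR 0 = 1
g3 = g2 XOR y = 1 XOR 0 = 1
g4 = g3 NOR x = 1 NOR 1 = 0
g5 = g4 XOR g2 = 0 XOR 1 = 1
So g5 = 1.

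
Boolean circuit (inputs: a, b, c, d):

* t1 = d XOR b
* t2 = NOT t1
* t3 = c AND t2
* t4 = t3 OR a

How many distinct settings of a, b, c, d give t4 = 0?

6

t4 = t3 OR a must be 0, so both t3 = 0 and a = 0.
t3 = c AND t2 must be 0, so at least one of c, t2 is 0.
Satisfying assignments:
  a=0, b=0, c=0, d=0
  a=0, b=0, c=0, d=1
  a=0, b=0, c=1, d=1
  a=0, b=1, c=0, d=0
  a=0, b=1, c=0, d=1
  a=0, b=1, c=1, d=0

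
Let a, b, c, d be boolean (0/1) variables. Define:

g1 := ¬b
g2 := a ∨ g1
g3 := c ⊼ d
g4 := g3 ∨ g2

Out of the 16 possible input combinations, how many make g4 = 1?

g4 = g3 ∨ g2 must be 1, so at least one of g3, g2 is 1.
Enumerating the 16 input combinations, 15 give g4 = 1 and 1 give g4 = 0.

15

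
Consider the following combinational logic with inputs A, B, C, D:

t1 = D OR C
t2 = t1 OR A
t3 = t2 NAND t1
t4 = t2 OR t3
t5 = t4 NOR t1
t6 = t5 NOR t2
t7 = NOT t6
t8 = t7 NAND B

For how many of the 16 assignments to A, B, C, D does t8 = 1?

9

t8 = t7 NAND B must be 1, so at least one of t7, B is 0.
Enumerating the 16 input combinations, 9 give t8 = 1 and 7 give t8 = 0.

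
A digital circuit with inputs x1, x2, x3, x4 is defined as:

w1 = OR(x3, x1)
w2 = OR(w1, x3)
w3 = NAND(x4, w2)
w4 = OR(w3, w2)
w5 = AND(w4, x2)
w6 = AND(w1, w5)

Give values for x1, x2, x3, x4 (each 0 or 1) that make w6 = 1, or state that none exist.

x1=1 x2=1 x3=0 x4=0

w6 = AND(w1, w5) must be 1, so both w1 = 1 and w5 = 1.
w1 = OR(x3, x1) must be 1, so at least one of x3, x1 is 1.
w5 = AND(w4, x2) must be 1, so both w4 = 1 and x2 = 1.
Check with x1=1 x2=1 x3=0 x4=0:
w1 = OR(x3, x1) = OR(0, 1) = 1
w2 = OR(w1, x3) = OR(1, 0) = 1
w3 = NAND(x4, w2) = NAND(0, 1) = 1
w4 = OR(w3, w2) = OR(1, 1) = 1
w5 = AND(w4, x2) = AND(1, 1) = 1
w6 = AND(w1, w5) = AND(1, 1) = 1
So w6 = 1 as required.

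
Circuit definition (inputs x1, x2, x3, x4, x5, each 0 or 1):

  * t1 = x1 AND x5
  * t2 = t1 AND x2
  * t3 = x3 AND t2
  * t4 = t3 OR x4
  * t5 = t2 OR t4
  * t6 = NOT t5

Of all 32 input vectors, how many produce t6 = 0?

t6 = NOT t5 must be 0, so t5 = 1.
t5 = t2 OR t4 must be 1, so at least one of t2, t4 is 1.
Enumerating the 32 input combinations, 18 give t6 = 0 and 14 give t6 = 1.

18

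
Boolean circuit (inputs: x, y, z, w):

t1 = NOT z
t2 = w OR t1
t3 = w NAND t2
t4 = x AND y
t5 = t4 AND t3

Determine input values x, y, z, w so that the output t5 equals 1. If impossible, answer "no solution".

x=1, y=1, z=0, w=0

t5 = t4 AND t3 must be 1, so both t4 = 1 and t3 = 1.
t4 = x AND y must be 1, so both x = 1 and y = 1.
t3 = w NAND t2 must be 1, so at least one of w, t2 is 0.
Check with x=1, y=1, z=0, w=0:
t1 = NOT z = NOT 0 = 1
t2 = w OR t1 = 0 OR 1 = 1
t3 = w NAND t2 = 0 NAND 1 = 1
t4 = x AND y = 1 AND 1 = 1
t5 = t4 AND t3 = 1 AND 1 = 1
So t5 = 1 as required.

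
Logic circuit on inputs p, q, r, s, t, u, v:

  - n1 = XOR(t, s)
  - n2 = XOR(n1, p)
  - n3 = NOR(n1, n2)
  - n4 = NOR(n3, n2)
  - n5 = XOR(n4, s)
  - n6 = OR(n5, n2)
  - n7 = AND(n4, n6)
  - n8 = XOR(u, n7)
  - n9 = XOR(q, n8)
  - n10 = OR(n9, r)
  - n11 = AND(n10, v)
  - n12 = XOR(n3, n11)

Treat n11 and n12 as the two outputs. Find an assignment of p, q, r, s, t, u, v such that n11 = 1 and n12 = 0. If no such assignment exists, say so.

Check with p=0, q=1, r=1, s=1, t=1, u=0, v=1:
n1 = XOR(t, s) = XOR(1, 1) = 0
n2 = XOR(n1, p) = XOR(0, 0) = 0
n3 = NOR(n1, n2) = NOR(0, 0) = 1
n4 = NOR(n3, n2) = NOR(1, 0) = 0
n5 = XOR(n4, s) = XOR(0, 1) = 1
n6 = OR(n5, n2) = OR(1, 0) = 1
n7 = AND(n4, n6) = AND(0, 1) = 0
n8 = XOR(u, n7) = XOR(0, 0) = 0
n9 = XOR(q, n8) = XOR(1, 0) = 1
n10 = OR(n9, r) = OR(1, 1) = 1
n11 = AND(n10, v) = AND(1, 1) = 1
n12 = XOR(n3, n11) = XOR(1, 1) = 0
So n11 = 1 and n12 = 0.

p=0, q=1, r=1, s=1, t=1, u=0, v=1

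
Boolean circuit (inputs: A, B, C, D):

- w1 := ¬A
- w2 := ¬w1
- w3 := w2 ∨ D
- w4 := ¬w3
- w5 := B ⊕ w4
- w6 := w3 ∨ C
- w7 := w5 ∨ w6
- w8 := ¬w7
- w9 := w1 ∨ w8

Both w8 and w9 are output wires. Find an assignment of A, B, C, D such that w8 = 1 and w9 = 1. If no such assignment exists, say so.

A=0, B=1, C=0, D=0

Check with A=0, B=1, C=0, D=0:
w1 = ¬A = ¬0 = 1
w2 = ¬w1 = ¬1 = 0
w3 = w2 ∨ D = 0 ∨ 0 = 0
w4 = ¬w3 = ¬0 = 1
w5 = B ⊕ w4 = 1 ⊕ 1 = 0
w6 = w3 ∨ C = 0 ∨ 0 = 0
w7 = w5 ∨ w6 = 0 ∨ 0 = 0
w8 = ¬w7 = ¬0 = 1
w9 = w1 ∨ w8 = 1 ∨ 1 = 1
So w8 = 1 and w9 = 1.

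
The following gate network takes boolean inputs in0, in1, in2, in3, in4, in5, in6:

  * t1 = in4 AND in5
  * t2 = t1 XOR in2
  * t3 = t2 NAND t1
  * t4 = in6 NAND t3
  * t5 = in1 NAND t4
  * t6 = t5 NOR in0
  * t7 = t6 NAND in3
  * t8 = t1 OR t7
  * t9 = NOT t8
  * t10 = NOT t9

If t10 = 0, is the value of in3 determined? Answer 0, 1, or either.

t10 = NOT t9 must be 0, so t9 = 1.
t9 = NOT t8 must be 1, so t8 = 0.
t8 = t1 OR t7 must be 0, so both t1 = 0 and t7 = 0.
Every assignment with t10 = 0 has in3 = 1; there are 6 such assignment(s).

1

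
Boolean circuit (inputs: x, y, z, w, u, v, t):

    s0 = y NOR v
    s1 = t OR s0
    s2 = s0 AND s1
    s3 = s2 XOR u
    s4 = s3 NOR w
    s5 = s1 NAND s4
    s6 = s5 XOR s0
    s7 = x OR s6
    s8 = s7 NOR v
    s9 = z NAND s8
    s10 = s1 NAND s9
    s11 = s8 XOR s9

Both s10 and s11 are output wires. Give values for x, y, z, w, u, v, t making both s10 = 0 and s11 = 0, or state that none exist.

x=0 y=0 z=0 w=1 u=1 v=0 t=0

Check with x=0 y=0 z=0 w=1 u=1 v=0 t=0:
s0 = y NOR v = 0 NOR 0 = 1
s1 = t OR s0 = 0 OR 1 = 1
s2 = s0 AND s1 = 1 AND 1 = 1
s3 = s2 XOR u = 1 XOR 1 = 0
s4 = s3 NOR w = 0 NOR 1 = 0
s5 = s1 NAND s4 = 1 NAND 0 = 1
s6 = s5 XOR s0 = 1 XOR 1 = 0
s7 = x OR s6 = 0 OR 0 = 0
s8 = s7 NOR v = 0 NOR 0 = 1
s9 = z NAND s8 = 0 NAND 1 = 1
s10 = s1 NAND s9 = 1 NAND 1 = 0
s11 = s8 XOR s9 = 1 XOR 1 = 0
So s10 = 0 and s11 = 0.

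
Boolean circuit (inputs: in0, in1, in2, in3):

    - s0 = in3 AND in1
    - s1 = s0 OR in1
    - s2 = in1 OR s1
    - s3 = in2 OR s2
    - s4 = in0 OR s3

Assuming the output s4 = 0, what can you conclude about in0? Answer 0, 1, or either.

s4 = in0 OR s3 must be 0, so both in0 = 0 and s3 = 0.
Every assignment with s4 = 0 has in0 = 0; there are 2 such assignment(s).
  in0=0, in1=0, in2=0, in3=0
  in0=0, in1=0, in2=0, in3=1

0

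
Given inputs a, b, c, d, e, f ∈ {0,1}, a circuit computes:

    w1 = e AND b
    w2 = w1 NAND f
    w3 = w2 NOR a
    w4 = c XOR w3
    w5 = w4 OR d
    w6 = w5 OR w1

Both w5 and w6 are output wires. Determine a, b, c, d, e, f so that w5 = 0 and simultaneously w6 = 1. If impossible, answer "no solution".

a=1, b=1, c=0, d=0, e=1, f=1

Check with a=1, b=1, c=0, d=0, e=1, f=1:
w1 = e AND b = 1 AND 1 = 1
w2 = w1 NAND f = 1 NAND 1 = 0
w3 = w2 NOR a = 0 NOR 1 = 0
w4 = c XOR w3 = 0 XOR 0 = 0
w5 = w4 OR d = 0 OR 0 = 0
w6 = w5 OR w1 = 0 OR 1 = 1
So w5 = 0 and w6 = 1.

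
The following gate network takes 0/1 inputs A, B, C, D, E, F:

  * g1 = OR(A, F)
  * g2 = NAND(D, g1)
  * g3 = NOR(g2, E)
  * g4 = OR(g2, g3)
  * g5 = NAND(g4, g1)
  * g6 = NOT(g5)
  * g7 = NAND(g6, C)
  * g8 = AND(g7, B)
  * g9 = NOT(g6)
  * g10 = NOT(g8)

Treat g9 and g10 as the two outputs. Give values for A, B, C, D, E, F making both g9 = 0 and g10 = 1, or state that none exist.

A=1 B=0 C=1 D=0 E=1 F=1

Check with A=1 B=0 C=1 D=0 E=1 F=1:
g1 = OR(A, F) = OR(1, 1) = 1
g2 = NAND(D, g1) = NAND(0, 1) = 1
g3 = NOR(g2, E) = NOR(1, 1) = 0
g4 = OR(g2, g3) = OR(1, 0) = 1
g5 = NAND(g4, g1) = NAND(1, 1) = 0
g6 = NOT(g5) = NOT 0 = 1
g7 = NAND(g6, C) = NAND(1, 1) = 0
g8 = AND(g7, B) = AND(0, 0) = 0
g9 = NOT(g6) = NOT 1 = 0
g10 = NOT(g8) = NOT 0 = 1
So g9 = 0 and g10 = 1.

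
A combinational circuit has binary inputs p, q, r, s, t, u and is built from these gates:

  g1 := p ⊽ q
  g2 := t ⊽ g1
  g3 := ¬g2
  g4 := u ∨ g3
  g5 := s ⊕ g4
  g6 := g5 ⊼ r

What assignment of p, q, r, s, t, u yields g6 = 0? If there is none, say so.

p=0 q=0 r=1 s=0 t=0 u=0

g6 = g5 ⊼ r must be 0, so both g5 = 1 and r = 1.
g5 = s ⊕ g4 must be 1, so s and g4 differ.
Check with p=0 q=0 r=1 s=0 t=0 u=0:
g1 = p ⊽ q = 0 ⊽ 0 = 1
g2 = t ⊽ g1 = 0 ⊽ 1 = 0
g3 = ¬g2 = ¬0 = 1
g4 = u ∨ g3 = 0 ∨ 1 = 1
g5 = s ⊕ g4 = 0 ⊕ 1 = 1
g6 = g5 ⊼ r = 1 ⊼ 1 = 0
So g6 = 0 as required.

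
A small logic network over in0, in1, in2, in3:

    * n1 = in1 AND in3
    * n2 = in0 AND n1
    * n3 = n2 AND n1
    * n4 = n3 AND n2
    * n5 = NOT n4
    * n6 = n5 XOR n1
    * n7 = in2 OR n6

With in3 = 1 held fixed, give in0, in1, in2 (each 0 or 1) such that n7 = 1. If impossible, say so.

in0=1, in1=1, in2=1

Check with in3 = 1 and in0=1, in1=1, in2=1:
n1 = in1 AND in3 = 1 AND 1 = 1
n2 = in0 AND n1 = 1 AND 1 = 1
n3 = n2 AND n1 = 1 AND 1 = 1
n4 = n3 AND n2 = 1 AND 1 = 1
n5 = NOT n4 = NOT 1 = 0
n6 = n5 XOR n1 = 0 XOR 1 = 1
n7 = in2 OR n6 = 1 OR 1 = 1
So n7 = 1.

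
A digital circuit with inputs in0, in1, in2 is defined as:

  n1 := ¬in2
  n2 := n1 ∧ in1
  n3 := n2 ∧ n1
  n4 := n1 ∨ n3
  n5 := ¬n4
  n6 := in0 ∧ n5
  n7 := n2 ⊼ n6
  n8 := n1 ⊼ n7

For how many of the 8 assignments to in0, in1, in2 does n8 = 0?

n8 = n1 ⊼ n7 must be 0, so both n1 = 1 and n7 = 1.
Satisfying assignments:
  in0=0, in1=0, in2=0
  in0=0, in1=1, in2=0
  in0=1, in1=0, in2=0
  in0=1, in1=1, in2=0

4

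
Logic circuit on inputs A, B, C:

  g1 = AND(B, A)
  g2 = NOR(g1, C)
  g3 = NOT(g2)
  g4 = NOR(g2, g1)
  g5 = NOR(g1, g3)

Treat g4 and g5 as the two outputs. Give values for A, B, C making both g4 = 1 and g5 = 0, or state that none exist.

A=1, B=0, C=1

Check with A=1, B=0, C=1:
g1 = AND(B, A) = AND(0, 1) = 0
g2 = NOR(g1, C) = NOR(0, 1) = 0
g3 = NOT(g2) = NOT 0 = 1
g4 = NOR(g2, g1) = NOR(0, 0) = 1
g5 = NOR(g1, g3) = NOR(0, 1) = 0
So g4 = 1 and g5 = 0.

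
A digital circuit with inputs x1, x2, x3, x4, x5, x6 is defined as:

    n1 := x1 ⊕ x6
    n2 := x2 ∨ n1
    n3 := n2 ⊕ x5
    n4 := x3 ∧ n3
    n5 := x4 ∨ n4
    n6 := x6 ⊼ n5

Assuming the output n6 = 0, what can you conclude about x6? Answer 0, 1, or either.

1

n6 = x6 ⊼ n5 must be 0, so both x6 = 1 and n5 = 1.
n5 = x4 ∨ n4 must be 1, so at least one of x4, n4 is 1.
Every assignment with n6 = 0 has x6 = 1; there are 20 such assignment(s).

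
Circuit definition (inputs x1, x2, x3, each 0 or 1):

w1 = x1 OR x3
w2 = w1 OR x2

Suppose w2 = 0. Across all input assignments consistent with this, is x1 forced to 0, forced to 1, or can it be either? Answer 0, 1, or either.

0

w2 = w1 OR x2 must be 0, so both w1 = 0 and x2 = 0.
w1 = x1 OR x3 must be 0, so both x1 = 0 and x3 = 0.
Every assignment with w2 = 0 has x1 = 0; there are 1 such assignment(s).
  x1=0, x2=0, x3=0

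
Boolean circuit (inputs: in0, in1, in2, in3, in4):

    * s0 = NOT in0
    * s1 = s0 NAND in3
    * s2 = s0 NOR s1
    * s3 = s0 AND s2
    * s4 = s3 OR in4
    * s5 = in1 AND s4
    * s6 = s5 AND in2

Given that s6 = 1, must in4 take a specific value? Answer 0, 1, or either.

1

s6 = s5 AND in2 must be 1, so both s5 = 1 and in2 = 1.
s5 = in1 AND s4 must be 1, so both in1 = 1 and s4 = 1.
s4 = s3 OR in4 must be 1, so at least one of s3, in4 is 1.
Every assignment with s6 = 1 has in4 = 1; there are 4 such assignment(s).
  in0=0, in1=1, in2=1, in3=0, in4=1
  in0=0, in1=1, in2=1, in3=1, in4=1
  in0=1, in1=1, in2=1, in3=0, in4=1
  in0=1, in1=1, in2=1, in3=1, in4=1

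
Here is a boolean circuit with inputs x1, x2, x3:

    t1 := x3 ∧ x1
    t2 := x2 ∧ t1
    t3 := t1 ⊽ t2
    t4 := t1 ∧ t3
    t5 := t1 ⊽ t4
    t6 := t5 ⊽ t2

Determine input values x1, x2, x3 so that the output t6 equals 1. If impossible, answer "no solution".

x1=1 x2=0 x3=1

t6 = t5 ⊽ t2 must be 1, so both t5 = 0 and t2 = 0.
Check with x1=1 x2=0 x3=1:
t1 = x3 ∧ x1 = 1 ∧ 1 = 1
t2 = x2 ∧ t1 = 0 ∧ 1 = 0
t3 = t1 ⊽ t2 = 1 ⊽ 0 = 0
t4 = t1 ∧ t3 = 1 ∧ 0 = 0
t5 = t1 ⊽ t4 = 1 ⊽ 0 = 0
t6 = t5 ⊽ t2 = 0 ⊽ 0 = 1
So t6 = 1 as required.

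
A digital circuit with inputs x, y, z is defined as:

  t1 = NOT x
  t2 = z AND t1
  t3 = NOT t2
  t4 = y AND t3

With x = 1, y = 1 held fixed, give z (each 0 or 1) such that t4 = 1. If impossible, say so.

z=0

t4 = y AND t3 must be 1, so both y = 1 and t3 = 1.
Check with x = 1, y = 1 and z=0:
t1 = NOT x = NOT 1 = 0
t2 = z AND t1 = 0 AND 0 = 0
t3 = NOT t2 = NOT 0 = 1
t4 = y AND t3 = 1 AND 1 = 1
So t4 = 1.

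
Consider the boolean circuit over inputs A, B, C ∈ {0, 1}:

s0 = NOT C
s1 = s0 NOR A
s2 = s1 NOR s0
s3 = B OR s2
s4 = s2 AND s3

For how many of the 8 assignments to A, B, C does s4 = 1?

s4 = s2 AND s3 must be 1, so both s2 = 1 and s3 = 1.
Enumerating the 8 input combinations, 2 give s4 = 1 and 6 give s4 = 0.

2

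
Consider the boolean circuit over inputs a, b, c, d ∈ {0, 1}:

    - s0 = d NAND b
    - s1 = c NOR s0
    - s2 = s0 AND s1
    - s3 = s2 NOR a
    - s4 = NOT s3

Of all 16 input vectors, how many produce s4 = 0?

s4 = NOT s3 must be 0, so s3 = 1.
Enumerating the 16 input combinations, 8 give s4 = 0 and 8 give s4 = 1.

8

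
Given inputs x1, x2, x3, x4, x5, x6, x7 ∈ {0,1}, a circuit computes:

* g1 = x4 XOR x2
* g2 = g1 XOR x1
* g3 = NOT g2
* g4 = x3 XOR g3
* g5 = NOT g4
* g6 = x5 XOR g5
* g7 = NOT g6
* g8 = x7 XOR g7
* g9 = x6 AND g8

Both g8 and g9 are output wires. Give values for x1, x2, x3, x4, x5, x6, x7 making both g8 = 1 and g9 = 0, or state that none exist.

x1=1, x2=1, x3=0, x4=0, x5=1, x6=0, x7=1

Check with x1=1, x2=1, x3=0, x4=0, x5=1, x6=0, x7=1:
g1 = x4 XOR x2 = 0 XOR 1 = 1
g2 = g1 XOR x1 = 1 XOR 1 = 0
g3 = NOT g2 = NOT 0 = 1
g4 = x3 XOR g3 = 0 XOR 1 = 1
g5 = NOT g4 = NOT 1 = 0
g6 = x5 XOR g5 = 1 XOR 0 = 1
g7 = NOT g6 = NOT 1 = 0
g8 = x7 XOR g7 = 1 XOR 0 = 1
g9 = x6 AND g8 = 0 AND 1 = 0
So g8 = 1 and g9 = 0.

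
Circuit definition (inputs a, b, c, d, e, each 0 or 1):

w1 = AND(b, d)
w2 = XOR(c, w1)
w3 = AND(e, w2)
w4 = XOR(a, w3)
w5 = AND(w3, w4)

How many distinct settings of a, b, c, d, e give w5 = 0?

28

w5 = AND(w3, w4) must be 0, so at least one of w3, w4 is 0.
Enumerating the 32 input combinations, 28 give w5 = 0 and 4 give w5 = 1.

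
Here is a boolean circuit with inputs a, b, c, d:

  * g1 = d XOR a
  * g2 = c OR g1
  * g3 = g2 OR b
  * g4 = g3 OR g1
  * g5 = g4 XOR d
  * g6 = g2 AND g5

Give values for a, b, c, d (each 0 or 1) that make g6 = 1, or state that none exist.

g6 = g2 AND g5 must be 1, so both g2 = 1 and g5 = 1.
g2 = c OR g1 must be 1, so at least one of c, g1 is 1.
Check with a=1 b=0 c=1 d=0:
g1 = d XOR a = 0 XOR 1 = 1
g2 = c OR g1 = 1 OR 1 = 1
g3 = g2 OR b = 1 OR 0 = 1
g4 = g3 OR g1 = 1 OR 1 = 1
g5 = g4 XOR d = 1 XOR 0 = 1
g6 = g2 AND g5 = 1 AND 1 = 1
So g6 = 1 as required.

a=1 b=0 c=1 d=0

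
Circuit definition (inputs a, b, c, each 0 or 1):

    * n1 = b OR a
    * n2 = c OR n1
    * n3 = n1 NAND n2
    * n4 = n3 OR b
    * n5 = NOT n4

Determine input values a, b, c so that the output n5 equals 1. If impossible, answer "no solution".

a=1 b=0 c=1

n5 = NOT n4 must be 1, so n4 = 0.
n4 = n3 OR b must be 0, so both n3 = 0 and b = 0.
Check with a=1 b=0 c=1:
n1 = b OR a = 0 OR 1 = 1
n2 = c OR n1 = 1 OR 1 = 1
n3 = n1 NAND n2 = 1 NAND 1 = 0
n4 = n3 OR b = 0 OR 0 = 0
n5 = NOT n4 = NOT 0 = 1
So n5 = 1 as required.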